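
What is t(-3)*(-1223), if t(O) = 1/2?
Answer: -1223/2 ≈ -611.50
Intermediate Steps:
t(O) = ½
t(-3)*(-1223) = (½)*(-1223) = -1223/2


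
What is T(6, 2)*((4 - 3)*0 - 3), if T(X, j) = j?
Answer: -6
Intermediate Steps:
T(6, 2)*((4 - 3)*0 - 3) = 2*((4 - 3)*0 - 3) = 2*(1*0 - 3) = 2*(0 - 3) = 2*(-3) = -6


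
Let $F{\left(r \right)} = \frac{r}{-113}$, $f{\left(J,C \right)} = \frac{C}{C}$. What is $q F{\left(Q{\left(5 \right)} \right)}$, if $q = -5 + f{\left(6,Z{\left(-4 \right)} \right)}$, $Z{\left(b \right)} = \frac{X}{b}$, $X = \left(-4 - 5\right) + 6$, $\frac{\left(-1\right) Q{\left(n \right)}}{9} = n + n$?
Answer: $- \frac{360}{113} \approx -3.1858$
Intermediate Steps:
$Q{\left(n \right)} = - 18 n$ ($Q{\left(n \right)} = - 9 \left(n + n\right) = - 9 \cdot 2 n = - 18 n$)
$X = -3$ ($X = -9 + 6 = -3$)
$Z{\left(b \right)} = - \frac{3}{b}$
$f{\left(J,C \right)} = 1$
$F{\left(r \right)} = - \frac{r}{113}$ ($F{\left(r \right)} = r \left(- \frac{1}{113}\right) = - \frac{r}{113}$)
$q = -4$ ($q = -5 + 1 = -4$)
$q F{\left(Q{\left(5 \right)} \right)} = - 4 \left(- \frac{\left(-18\right) 5}{113}\right) = - 4 \left(\left(- \frac{1}{113}\right) \left(-90\right)\right) = \left(-4\right) \frac{90}{113} = - \frac{360}{113}$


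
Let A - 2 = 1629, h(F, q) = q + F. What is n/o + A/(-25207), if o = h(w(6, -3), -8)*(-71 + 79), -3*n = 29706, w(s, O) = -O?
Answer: 17823891/72020 ≈ 247.49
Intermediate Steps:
h(F, q) = F + q
A = 1631 (A = 2 + 1629 = 1631)
n = -9902 (n = -⅓*29706 = -9902)
o = -40 (o = (-1*(-3) - 8)*(-71 + 79) = (3 - 8)*8 = -5*8 = -40)
n/o + A/(-25207) = -9902/(-40) + 1631/(-25207) = -9902*(-1/40) + 1631*(-1/25207) = 4951/20 - 233/3601 = 17823891/72020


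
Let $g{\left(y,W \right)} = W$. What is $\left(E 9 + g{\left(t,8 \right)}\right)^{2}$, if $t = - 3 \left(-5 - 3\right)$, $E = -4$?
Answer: $784$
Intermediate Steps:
$t = 24$ ($t = \left(-3\right) \left(-8\right) = 24$)
$\left(E 9 + g{\left(t,8 \right)}\right)^{2} = \left(\left(-4\right) 9 + 8\right)^{2} = \left(-36 + 8\right)^{2} = \left(-28\right)^{2} = 784$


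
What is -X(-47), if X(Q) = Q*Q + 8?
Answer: -2217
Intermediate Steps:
X(Q) = 8 + Q² (X(Q) = Q² + 8 = 8 + Q²)
-X(-47) = -(8 + (-47)²) = -(8 + 2209) = -1*2217 = -2217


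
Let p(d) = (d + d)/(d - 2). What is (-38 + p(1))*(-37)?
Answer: 1480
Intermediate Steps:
p(d) = 2*d/(-2 + d) (p(d) = (2*d)/(-2 + d) = 2*d/(-2 + d))
(-38 + p(1))*(-37) = (-38 + 2*1/(-2 + 1))*(-37) = (-38 + 2*1/(-1))*(-37) = (-38 + 2*1*(-1))*(-37) = (-38 - 2)*(-37) = -40*(-37) = 1480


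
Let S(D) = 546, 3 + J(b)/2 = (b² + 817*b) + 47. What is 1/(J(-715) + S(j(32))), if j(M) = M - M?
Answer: -1/145226 ≈ -6.8858e-6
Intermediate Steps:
J(b) = 88 + 2*b² + 1634*b (J(b) = -6 + 2*((b² + 817*b) + 47) = -6 + 2*(47 + b² + 817*b) = -6 + (94 + 2*b² + 1634*b) = 88 + 2*b² + 1634*b)
j(M) = 0
1/(J(-715) + S(j(32))) = 1/((88 + 2*(-715)² + 1634*(-715)) + 546) = 1/((88 + 2*511225 - 1168310) + 546) = 1/((88 + 1022450 - 1168310) + 546) = 1/(-145772 + 546) = 1/(-145226) = -1/145226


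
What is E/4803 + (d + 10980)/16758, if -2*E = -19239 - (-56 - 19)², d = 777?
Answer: 29422703/8943186 ≈ 3.2900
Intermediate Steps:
E = 12432 (E = -(-19239 - (-56 - 19)²)/2 = -(-19239 - 1*(-75)²)/2 = -(-19239 - 1*5625)/2 = -(-19239 - 5625)/2 = -½*(-24864) = 12432)
E/4803 + (d + 10980)/16758 = 12432/4803 + (777 + 10980)/16758 = 12432*(1/4803) + 11757*(1/16758) = 4144/1601 + 3919/5586 = 29422703/8943186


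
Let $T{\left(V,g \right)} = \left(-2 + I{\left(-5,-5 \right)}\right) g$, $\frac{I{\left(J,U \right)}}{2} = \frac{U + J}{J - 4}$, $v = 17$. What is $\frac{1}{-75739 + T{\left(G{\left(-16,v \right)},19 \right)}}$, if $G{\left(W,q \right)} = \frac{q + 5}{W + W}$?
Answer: $- \frac{9}{681613} \approx -1.3204 \cdot 10^{-5}$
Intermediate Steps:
$G{\left(W,q \right)} = \frac{5 + q}{2 W}$
$I{\left(J,U \right)} = \frac{2 \left(J + U\right)}{-4 + J}$ ($I{\left(J,U \right)} = 2 \frac{U + J}{J - 4} = 2 \frac{J + U}{-4 + J} = \frac{2 \left(J + U\right)}{-4 + J}$)
$T{\left(V,g \right)} = \frac{2 g}{9}$ ($T{\left(V,g \right)} = \left(-2 + \frac{2 \left(-5 - 5\right)}{-4 - 5}\right) g = \left(-2 + 2 \frac{1}{-9} \left(-10\right)\right) g = \left(-2 + 2 \left(- \frac{1}{9}\right) \left(-10\right)\right) g = \left(-2 + \frac{20}{9}\right) g = \frac{2 g}{9}$)
$\frac{1}{-75739 + T{\left(G{\left(-16,v \right)},19 \right)}} = \frac{1}{-75739 + \frac{2}{9} \cdot 19} = \frac{1}{-75739 + \frac{38}{9}} = \frac{1}{- \frac{681613}{9}} = - \frac{9}{681613}$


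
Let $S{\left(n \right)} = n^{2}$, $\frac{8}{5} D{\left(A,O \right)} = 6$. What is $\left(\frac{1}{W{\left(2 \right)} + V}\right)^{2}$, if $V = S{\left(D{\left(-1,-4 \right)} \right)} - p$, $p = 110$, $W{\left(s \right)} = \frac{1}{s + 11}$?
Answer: $\frac{43264}{397563721} \approx 0.00010882$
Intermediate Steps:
$W{\left(s \right)} = \frac{1}{11 + s}$
$D{\left(A,O \right)} = \frac{15}{4}$ ($D{\left(A,O \right)} = \frac{5}{8} \cdot 6 = \frac{15}{4}$)
$V = - \frac{1535}{16}$ ($V = \left(\frac{15}{4}\right)^{2} - 110 = \frac{225}{16} - 110 = - \frac{1535}{16} \approx -95.938$)
$\left(\frac{1}{W{\left(2 \right)} + V}\right)^{2} = \left(\frac{1}{\frac{1}{11 + 2} - \frac{1535}{16}}\right)^{2} = \left(\frac{1}{\frac{1}{13} - \frac{1535}{16}}\right)^{2} = \left(\frac{1}{- \frac{19939}{208}}\right)^{2} = \left(- \frac{208}{19939}\right)^{2} = \frac{43264}{397563721}$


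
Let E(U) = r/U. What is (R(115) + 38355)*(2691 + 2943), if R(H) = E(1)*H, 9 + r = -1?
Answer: 209612970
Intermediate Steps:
r = -10 (r = -9 - 1 = -10)
E(U) = -10/U
R(H) = -10*H (R(H) = (-10/1)*H = (-10*1)*H = -10*H)
(R(115) + 38355)*(2691 + 2943) = (-10*115 + 38355)*(2691 + 2943) = (-1150 + 38355)*5634 = 37205*5634 = 209612970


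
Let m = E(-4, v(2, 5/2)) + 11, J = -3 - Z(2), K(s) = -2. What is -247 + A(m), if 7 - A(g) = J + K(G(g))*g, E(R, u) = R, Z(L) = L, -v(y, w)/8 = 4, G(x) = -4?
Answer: -221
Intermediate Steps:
v(y, w) = -32 (v(y, w) = -8*4 = -32)
J = -5 (J = -3 - 1*2 = -3 - 2 = -5)
m = 7 (m = -4 + 11 = 7)
A(g) = 12 + 2*g (A(g) = 7 - (-5 - 2*g) = 7 + (5 + 2*g) = 12 + 2*g)
-247 + A(m) = -247 + (12 + 2*7) = -247 + (12 + 14) = -247 + 26 = -221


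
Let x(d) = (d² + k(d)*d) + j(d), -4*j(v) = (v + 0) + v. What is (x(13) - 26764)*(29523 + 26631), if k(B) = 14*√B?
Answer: -1493780631 + 10220028*√13 ≈ -1.4569e+9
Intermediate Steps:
j(v) = -v/2 (j(v) = -((v + 0) + v)/4 = -(v + v)/4 = -v/2)
x(d) = d² + 14*d^(3/2) - d/2 (x(d) = (d² + (14*√d)*d) - d/2 = (d² + 14*d^(3/2)) - d/2 = d² + 14*d^(3/2) - d/2)
(x(13) - 26764)*(29523 + 26631) = ((13² + 14*13^(3/2) - ½*13) - 26764)*(29523 + 26631) = ((169 + 14*(13*√13) - 13/2) - 26764)*56154 = ((169 + 182*√13 - 13/2) - 26764)*56154 = ((325/2 + 182*√13) - 26764)*56154 = (-53203/2 + 182*√13)*56154 = -1493780631 + 10220028*√13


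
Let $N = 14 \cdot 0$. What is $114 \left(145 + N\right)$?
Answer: $16530$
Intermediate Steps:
$N = 0$
$114 \left(145 + N\right) = 114 \left(145 + 0\right) = 114 \cdot 145 = 16530$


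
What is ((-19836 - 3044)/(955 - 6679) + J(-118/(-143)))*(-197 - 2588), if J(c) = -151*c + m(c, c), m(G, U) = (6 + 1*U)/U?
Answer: 3777115527730/12073347 ≈ 3.1285e+5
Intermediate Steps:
m(G, U) = (6 + U)/U
J(c) = -151*c + (6 + c)/c
((-19836 - 3044)/(955 - 6679) + J(-118/(-143)))*(-197 - 2588) = ((-19836 - 3044)/(955 - 6679) + (1 - (-17818)/(-143) + 6/((-118/(-143)))))*(-197 - 2588) = (-22880/(-5724) + (1 - (-17818)*(-1)/143 + 6/((-118*(-1/143)))))*(-2785) = (-22880*(-1/5724) + (1 - 151*118/143 + 6/(118/143)))*(-2785) = (5720/1431 + (1 - 17818/143 + 6*(143/118)))*(-2785) = (5720/1431 + (1 - 17818/143 + 429/59))*(-2785) = (5720/1431 - 981478/8437)*(-2785) = -1356235378/12073347*(-2785) = 3777115527730/12073347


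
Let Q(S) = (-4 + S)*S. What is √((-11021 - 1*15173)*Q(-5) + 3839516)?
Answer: √2660786 ≈ 1631.2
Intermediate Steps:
Q(S) = S*(-4 + S)
√((-11021 - 1*15173)*Q(-5) + 3839516) = √((-11021 - 1*15173)*(-5*(-4 - 5)) + 3839516) = √((-11021 - 15173)*(-5*(-9)) + 3839516) = √(-26194*45 + 3839516) = √(-1178730 + 3839516) = √2660786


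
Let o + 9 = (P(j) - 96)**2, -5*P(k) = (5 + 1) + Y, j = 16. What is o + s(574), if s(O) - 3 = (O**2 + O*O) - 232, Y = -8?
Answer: 16696334/25 ≈ 6.6785e+5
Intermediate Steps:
s(O) = -229 + 2*O**2 (s(O) = 3 + ((O**2 + O*O) - 232) = 3 + ((O**2 + O**2) - 232) = 3 + (2*O**2 - 232) = 3 + (-232 + 2*O**2) = -229 + 2*O**2)
P(k) = 2/5 (P(k) = -((5 + 1) - 8)/5 = -(6 - 8)/5 = -1/5*(-2) = 2/5)
o = 228259/25 (o = -9 + (2/5 - 96)**2 = -9 + (-478/5)**2 = -9 + 228484/25 = 228259/25 ≈ 9130.4)
o + s(574) = 228259/25 + (-229 + 2*574**2) = 228259/25 + (-229 + 2*329476) = 228259/25 + (-229 + 658952) = 228259/25 + 658723 = 16696334/25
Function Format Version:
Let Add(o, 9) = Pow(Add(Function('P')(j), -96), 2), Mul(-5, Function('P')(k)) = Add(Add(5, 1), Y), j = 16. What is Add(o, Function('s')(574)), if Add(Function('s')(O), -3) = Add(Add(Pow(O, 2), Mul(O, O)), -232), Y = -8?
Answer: Rational(16696334, 25) ≈ 6.6785e+5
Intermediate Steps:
Function('s')(O) = Add(-229, Mul(2, Pow(O, 2))) (Function('s')(O) = Add(3, Add(Add(Pow(O, 2), Mul(O, O)), -232)) = Add(3, Add(Add(Pow(O, 2), Pow(O, 2)), -232)) = Add(3, Add(Mul(2, Pow(O, 2)), -232)) = Add(3, Add(-232, Mul(2, Pow(O, 2)))) = Add(-229, Mul(2, Pow(O, 2))))
Function('P')(k) = Rational(2, 5) (Function('P')(k) = Mul(Rational(-1, 5), Add(Add(5, 1), -8)) = Mul(Rational(-1, 5), Add(6, -8)) = Mul(Rational(-1, 5), -2) = Rational(2, 5))
o = Rational(228259, 25) (o = Add(-9, Pow(Add(Rational(2, 5), -96), 2)) = Add(-9, Pow(Rational(-478, 5), 2)) = Add(-9, Rational(228484, 25)) = Rational(228259, 25) ≈ 9130.4)
Add(o, Function('s')(574)) = Add(Rational(228259, 25), Add(-229, Mul(2, Pow(574, 2)))) = Add(Rational(228259, 25), Add(-229, Mul(2, 329476))) = Add(Rational(228259, 25), Add(-229, 658952)) = Add(Rational(228259, 25), 658723) = Rational(16696334, 25)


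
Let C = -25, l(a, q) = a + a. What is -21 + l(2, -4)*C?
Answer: -121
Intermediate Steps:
l(a, q) = 2*a
-21 + l(2, -4)*C = -21 + (2*2)*(-25) = -21 + 4*(-25) = -21 - 100 = -121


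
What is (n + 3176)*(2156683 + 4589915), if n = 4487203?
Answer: 30294781980642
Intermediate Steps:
(n + 3176)*(2156683 + 4589915) = (4487203 + 3176)*(2156683 + 4589915) = 4490379*6746598 = 30294781980642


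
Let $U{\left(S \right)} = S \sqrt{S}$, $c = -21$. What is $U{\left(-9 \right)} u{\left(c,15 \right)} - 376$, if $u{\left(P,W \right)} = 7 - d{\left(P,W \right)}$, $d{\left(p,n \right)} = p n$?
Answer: $-376 - 8694 i \approx -376.0 - 8694.0 i$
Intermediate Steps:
$d{\left(p,n \right)} = n p$
$U{\left(S \right)} = S^{\frac{3}{2}}$
$u{\left(P,W \right)} = 7 - P W$ ($u{\left(P,W \right)} = 7 - W P = 7 - P W$)
$U{\left(-9 \right)} u{\left(c,15 \right)} - 376 = \left(-9\right)^{\frac{3}{2}} \left(7 - \left(-21\right) 15\right) - 376 = - 27 i \left(7 + 315\right) - 376 = - 27 i 322 - 376 = - 8694 i - 376 = -376 - 8694 i$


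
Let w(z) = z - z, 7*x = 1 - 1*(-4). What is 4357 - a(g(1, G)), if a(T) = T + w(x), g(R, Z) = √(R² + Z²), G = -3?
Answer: 4357 - √10 ≈ 4353.8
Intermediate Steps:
x = 5/7 (x = (1 - 1*(-4))/7 = (1 + 4)/7 = (⅐)*5 = 5/7 ≈ 0.71429)
w(z) = 0
a(T) = T (a(T) = T + 0 = T)
4357 - a(g(1, G)) = 4357 - √(1² + (-3)²) = 4357 - √(1 + 9) = 4357 - √10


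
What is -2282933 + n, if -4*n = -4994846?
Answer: -2068443/2 ≈ -1.0342e+6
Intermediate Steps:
n = 2497423/2 (n = -1/4*(-4994846) = 2497423/2 ≈ 1.2487e+6)
-2282933 + n = -2282933 + 2497423/2 = -2068443/2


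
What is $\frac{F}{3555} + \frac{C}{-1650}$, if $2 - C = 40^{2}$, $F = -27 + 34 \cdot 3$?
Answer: $\frac{64496}{65175} \approx 0.98958$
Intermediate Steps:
$F = 75$ ($F = -27 + 102 = 75$)
$C = -1598$ ($C = 2 - 40^{2} = 2 - 1600 = -1598$)
$\frac{F}{3555} + \frac{C}{-1650} = \frac{75}{3555} - \frac{1598}{-1650} = 75 \cdot \frac{1}{3555} - - \frac{799}{825} = \frac{5}{237} + \frac{799}{825} = \frac{64496}{65175}$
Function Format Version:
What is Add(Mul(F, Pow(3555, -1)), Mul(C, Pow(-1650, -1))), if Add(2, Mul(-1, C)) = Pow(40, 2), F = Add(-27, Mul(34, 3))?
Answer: Rational(64496, 65175) ≈ 0.98958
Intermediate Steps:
F = 75 (F = Add(-27, 102) = 75)
C = -1598 (C = Add(2, Mul(-1, Pow(40, 2))) = Add(2, Mul(-1, 1600)) = Add(2, -1600) = -1598)
Add(Mul(F, Pow(3555, -1)), Mul(C, Pow(-1650, -1))) = Add(Mul(75, Pow(3555, -1)), Mul(-1598, Pow(-1650, -1))) = Add(Mul(75, Rational(1, 3555)), Mul(-1598, Rational(-1, 1650))) = Add(Rational(5, 237), Rational(799, 825)) = Rational(64496, 65175)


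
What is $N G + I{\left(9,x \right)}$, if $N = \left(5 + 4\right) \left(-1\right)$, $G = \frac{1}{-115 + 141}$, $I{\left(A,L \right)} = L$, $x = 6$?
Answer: $\frac{147}{26} \approx 5.6538$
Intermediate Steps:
$G = \frac{1}{26} \approx 0.038462$
$N = -9$ ($N = 9 \left(-1\right) = -9$)
$N G + I{\left(9,x \right)} = \left(-9\right) \frac{1}{26} + 6 = - \frac{9}{26} + 6 = \frac{147}{26}$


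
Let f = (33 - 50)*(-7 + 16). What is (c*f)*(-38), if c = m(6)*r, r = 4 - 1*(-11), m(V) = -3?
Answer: -261630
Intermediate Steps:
r = 15 (r = 4 + 11 = 15)
f = -153 (f = -17*9 = -153)
c = -45 (c = -3*15 = -45)
(c*f)*(-38) = -45*(-153)*(-38) = 6885*(-38) = -261630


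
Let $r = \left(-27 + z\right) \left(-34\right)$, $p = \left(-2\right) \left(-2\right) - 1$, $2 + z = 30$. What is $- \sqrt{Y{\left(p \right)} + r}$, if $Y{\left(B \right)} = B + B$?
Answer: $- 2 i \sqrt{7} \approx - 5.2915 i$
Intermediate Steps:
$z = 28$ ($z = -2 + 30 = 28$)
$p = 3$ ($p = 4 - 1 = 3$)
$r = -34$ ($r = \left(-27 + 28\right) \left(-34\right) = 1 \left(-34\right) = -34$)
$Y{\left(B \right)} = 2 B$
$- \sqrt{Y{\left(p \right)} + r} = - \sqrt{2 \cdot 3 - 34} = - \sqrt{6 - 34} = - \sqrt{-28} = - 2 i \sqrt{7}$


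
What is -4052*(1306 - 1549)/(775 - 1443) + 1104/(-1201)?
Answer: -295821327/200567 ≈ -1474.9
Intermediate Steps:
-4052*(1306 - 1549)/(775 - 1443) + 1104/(-1201) = -4052/((-668/(-243))) + 1104*(-1/1201) = -4052/((-668*(-1/243))) - 1104/1201 = -4052/668/243 - 1104/1201 = -4052*243/668 - 1104/1201 = -246159/167 - 1104/1201 = -295821327/200567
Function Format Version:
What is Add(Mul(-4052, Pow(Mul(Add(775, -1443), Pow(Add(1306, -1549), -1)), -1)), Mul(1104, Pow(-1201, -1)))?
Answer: Rational(-295821327, 200567) ≈ -1474.9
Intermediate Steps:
Add(Mul(-4052, Pow(Mul(Add(775, -1443), Pow(Add(1306, -1549), -1)), -1)), Mul(1104, Pow(-1201, -1))) = Add(Mul(-4052, Pow(Mul(-668, Pow(-243, -1)), -1)), Mul(1104, Rational(-1, 1201))) = Add(Mul(-4052, Pow(Mul(-668, Rational(-1, 243)), -1)), Rational(-1104, 1201)) = Add(Mul(-4052, Pow(Rational(668, 243), -1)), Rational(-1104, 1201)) = Add(Mul(-4052, Rational(243, 668)), Rational(-1104, 1201)) = Add(Rational(-246159, 167), Rational(-1104, 1201)) = Rational(-295821327, 200567)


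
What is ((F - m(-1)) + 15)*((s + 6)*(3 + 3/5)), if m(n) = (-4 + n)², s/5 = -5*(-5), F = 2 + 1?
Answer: -16506/5 ≈ -3301.2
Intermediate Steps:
F = 3
s = 125 (s = 5*(-5*(-5)) = 5*25 = 125)
((F - m(-1)) + 15)*((s + 6)*(3 + 3/5)) = ((3 - (-4 - 1)²) + 15)*((125 + 6)*(3 + 3/5)) = ((3 - 1*(-5)²) + 15)*(131*(3 + 3*(⅕))) = ((3 - 1*25) + 15)*(131*(3 + ⅗)) = ((3 - 25) + 15)*(131*(18/5)) = (-22 + 15)*(2358/5) = -7*2358/5 = -16506/5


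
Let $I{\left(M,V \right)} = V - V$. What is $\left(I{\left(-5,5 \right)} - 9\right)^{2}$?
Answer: $81$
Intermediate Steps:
$I{\left(M,V \right)} = 0$
$\left(I{\left(-5,5 \right)} - 9\right)^{2} = \left(0 - 9\right)^{2} = \left(-9\right)^{2} = 81$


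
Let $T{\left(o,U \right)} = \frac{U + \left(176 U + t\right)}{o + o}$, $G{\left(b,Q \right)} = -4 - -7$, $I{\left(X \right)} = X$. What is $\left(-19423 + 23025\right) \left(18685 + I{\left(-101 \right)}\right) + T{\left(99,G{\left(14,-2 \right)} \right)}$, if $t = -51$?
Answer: $\frac{2209005824}{33} \approx 6.694 \cdot 10^{7}$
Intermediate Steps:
$G{\left(b,Q \right)} = 3$ ($G{\left(b,Q \right)} = -4 + 7 = 3$)
$T{\left(o,U \right)} = \frac{-51 + 177 U}{2 o}$ ($T{\left(o,U \right)} = \frac{U + \left(176 U - 51\right)}{o + o} = \frac{U + \left(-51 + 176 U\right)}{2 o} = \left(-51 + 177 U\right) \frac{1}{2 o} = \frac{-51 + 177 U}{2 o}$)
$\left(-19423 + 23025\right) \left(18685 + I{\left(-101 \right)}\right) + T{\left(99,G{\left(14,-2 \right)} \right)} = \left(-19423 + 23025\right) \left(18685 - 101\right) + \frac{3 \left(-17 + 59 \cdot 3\right)}{2 \cdot 99} = 3602 \cdot 18584 + \frac{3}{2} \cdot \frac{1}{99} \left(-17 + 177\right) = 66939568 + \frac{3}{2} \cdot \frac{1}{99} \cdot 160 = 66939568 + \frac{80}{33} = \frac{2209005824}{33}$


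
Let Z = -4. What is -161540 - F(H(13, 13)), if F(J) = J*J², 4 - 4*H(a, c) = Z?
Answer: -161548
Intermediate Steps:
H(a, c) = 2 (H(a, c) = 1 - ¼*(-4) = 1 + 1 = 2)
F(J) = J³
-161540 - F(H(13, 13)) = -161540 - 1*2³ = -161540 - 1*8 = -161540 - 8 = -161548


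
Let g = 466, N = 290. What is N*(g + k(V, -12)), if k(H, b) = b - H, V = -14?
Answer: 135720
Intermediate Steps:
N*(g + k(V, -12)) = 290*(466 + (-12 - 1*(-14))) = 290*(466 + (-12 + 14)) = 290*(466 + 2) = 290*468 = 135720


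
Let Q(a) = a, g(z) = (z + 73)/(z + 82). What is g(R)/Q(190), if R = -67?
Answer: 1/475 ≈ 0.0021053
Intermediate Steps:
g(z) = (73 + z)/(82 + z)
g(R)/Q(190) = ((73 - 67)/(82 - 67))/190 = (6/15)*(1/190) = ((1/15)*6)*(1/190) = (2/5)*(1/190) = 1/475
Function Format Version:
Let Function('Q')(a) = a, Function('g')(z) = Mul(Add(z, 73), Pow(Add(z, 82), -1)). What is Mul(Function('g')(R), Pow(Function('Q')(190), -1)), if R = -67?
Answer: Rational(1, 475) ≈ 0.0021053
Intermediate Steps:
Function('g')(z) = Mul(Pow(Add(82, z), -1), Add(73, z)) (Function('g')(z) = Mul(Add(73, z), Pow(Add(82, z), -1)) = Mul(Pow(Add(82, z), -1), Add(73, z)))
Mul(Function('g')(R), Pow(Function('Q')(190), -1)) = Mul(Mul(Pow(Add(82, -67), -1), Add(73, -67)), Pow(190, -1)) = Mul(Mul(Pow(15, -1), 6), Rational(1, 190)) = Mul(Mul(Rational(1, 15), 6), Rational(1, 190)) = Mul(Rational(2, 5), Rational(1, 190)) = Rational(1, 475)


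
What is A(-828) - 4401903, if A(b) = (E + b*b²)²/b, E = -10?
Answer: -80560480816825882/207 ≈ -3.8918e+14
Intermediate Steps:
A(b) = (-10 + b³)²/b (A(b) = (-10 + b*b²)²/b = (-10 + b³)²/b)
A(-828) - 4401903 = (-10 + (-828)³)²/(-828) - 4401903 = -(-10 - 567663552)²/828 - 4401903 = -1/828*(-567663562)² - 4401903 = -1/828*322241919622527844 - 4401903 = -80560479905631961/207 - 4401903 = -80560480816825882/207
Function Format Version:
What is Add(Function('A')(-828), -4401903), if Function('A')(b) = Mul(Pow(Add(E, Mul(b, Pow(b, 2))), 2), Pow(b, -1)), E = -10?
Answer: Rational(-80560480816825882, 207) ≈ -3.8918e+14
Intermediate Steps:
Function('A')(b) = Mul(Pow(b, -1), Pow(Add(-10, Pow(b, 3)), 2)) (Function('A')(b) = Mul(Pow(Add(-10, Mul(b, Pow(b, 2))), 2), Pow(b, -1)) = Mul(Pow(Add(-10, Pow(b, 3)), 2), Pow(b, -1)) = Mul(Pow(b, -1), Pow(Add(-10, Pow(b, 3)), 2)))
Add(Function('A')(-828), -4401903) = Add(Mul(Pow(-828, -1), Pow(Add(-10, Pow(-828, 3)), 2)), -4401903) = Add(Mul(Rational(-1, 828), Pow(Add(-10, -567663552), 2)), -4401903) = Add(Mul(Rational(-1, 828), Pow(-567663562, 2)), -4401903) = Add(Mul(Rational(-1, 828), 322241919622527844), -4401903) = Add(Rational(-80560479905631961, 207), -4401903) = Rational(-80560480816825882, 207)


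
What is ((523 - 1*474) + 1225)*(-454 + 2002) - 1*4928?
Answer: 1967224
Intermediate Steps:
((523 - 1*474) + 1225)*(-454 + 2002) - 1*4928 = ((523 - 474) + 1225)*1548 - 4928 = (49 + 1225)*1548 - 4928 = 1274*1548 - 4928 = 1972152 - 4928 = 1967224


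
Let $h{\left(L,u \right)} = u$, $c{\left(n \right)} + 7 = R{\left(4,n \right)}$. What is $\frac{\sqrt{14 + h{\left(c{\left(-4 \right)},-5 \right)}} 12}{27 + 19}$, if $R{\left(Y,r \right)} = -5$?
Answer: $\frac{18}{23} \approx 0.78261$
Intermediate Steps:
$c{\left(n \right)} = -12$ ($c{\left(n \right)} = -7 - 5 = -12$)
$\frac{\sqrt{14 + h{\left(c{\left(-4 \right)},-5 \right)}} 12}{27 + 19} = \frac{\sqrt{14 - 5} \cdot 12}{27 + 19} = \frac{\sqrt{9} \cdot 12}{46} = 3 \cdot 12 \cdot \frac{1}{46} = 36 \cdot \frac{1}{46} = \frac{18}{23}$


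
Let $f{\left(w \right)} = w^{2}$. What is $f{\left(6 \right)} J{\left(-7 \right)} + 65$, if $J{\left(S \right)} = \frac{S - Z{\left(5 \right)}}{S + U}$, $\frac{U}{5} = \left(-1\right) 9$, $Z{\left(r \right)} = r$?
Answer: $\frac{953}{13} \approx 73.308$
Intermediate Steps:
$U = -45$ ($U = 5 \left(\left(-1\right) 9\right) = 5 \left(-9\right) = -45$)
$J{\left(S \right)} = \frac{-5 + S}{-45 + S}$ ($J{\left(S \right)} = \frac{S - 5}{S - 45} = \frac{S - 5}{-45 + S} = \frac{-5 + S}{-45 + S}$)
$f{\left(6 \right)} J{\left(-7 \right)} + 65 = 6^{2} \frac{-5 - 7}{-45 - 7} + 65 = 36 \frac{1}{-52} \left(-12\right) + 65 = 36 \left(\left(- \frac{1}{52}\right) \left(-12\right)\right) + 65 = 36 \cdot \frac{3}{13} + 65 = \frac{108}{13} + 65 = \frac{953}{13}$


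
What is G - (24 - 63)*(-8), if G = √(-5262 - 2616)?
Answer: -312 + I*√7878 ≈ -312.0 + 88.758*I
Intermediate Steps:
G = I*√7878 (G = √(-7878) = I*√7878 ≈ 88.758*I)
G - (24 - 63)*(-8) = I*√7878 - (24 - 63)*(-8) = I*√7878 - (-39)*(-8) = I*√7878 - 1*312 = I*√7878 - 312 = -312 + I*√7878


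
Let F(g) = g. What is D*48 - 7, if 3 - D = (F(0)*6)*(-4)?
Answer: 137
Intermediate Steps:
D = 3 (D = 3 - 0*6*(-4) = 3 - 0*(-4) = 3 - 1*0 = 3 + 0 = 3)
D*48 - 7 = 3*48 - 7 = 144 - 7 = 137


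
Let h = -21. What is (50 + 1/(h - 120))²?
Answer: 49688401/19881 ≈ 2499.3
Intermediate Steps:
(50 + 1/(h - 120))² = (50 + 1/(-21 - 120))² = (50 + 1/(-141))² = (50 - 1/141)² = (7049/141)² = 49688401/19881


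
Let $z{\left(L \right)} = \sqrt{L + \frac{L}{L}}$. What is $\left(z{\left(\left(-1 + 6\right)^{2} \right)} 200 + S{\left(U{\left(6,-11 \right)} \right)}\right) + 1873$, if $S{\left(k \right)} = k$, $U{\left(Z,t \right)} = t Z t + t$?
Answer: $2588 + 200 \sqrt{26} \approx 3607.8$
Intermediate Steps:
$U{\left(Z,t \right)} = t + Z t^{2}$ ($U{\left(Z,t \right)} = Z t t + t = Z t^{2} + t = t + Z t^{2}$)
$z{\left(L \right)} = \sqrt{1 + L}$ ($z{\left(L \right)} = \sqrt{L + 1} = \sqrt{1 + L}$)
$\left(z{\left(\left(-1 + 6\right)^{2} \right)} 200 + S{\left(U{\left(6,-11 \right)} \right)}\right) + 1873 = \left(\sqrt{1 + \left(-1 + 6\right)^{2}} \cdot 200 - 11 \left(1 + 6 \left(-11\right)\right)\right) + 1873 = \left(\sqrt{1 + 5^{2}} \cdot 200 - 11 \left(1 - 66\right)\right) + 1873 = \left(\sqrt{1 + 25} \cdot 200 - -715\right) + 1873 = \left(\sqrt{26} \cdot 200 + 715\right) + 1873 = \left(200 \sqrt{26} + 715\right) + 1873 = \left(715 + 200 \sqrt{26}\right) + 1873 = 2588 + 200 \sqrt{26}$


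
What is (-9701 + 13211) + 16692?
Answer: 20202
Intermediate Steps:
(-9701 + 13211) + 16692 = 3510 + 16692 = 20202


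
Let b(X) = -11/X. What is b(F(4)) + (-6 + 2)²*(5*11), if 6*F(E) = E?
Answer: 1727/2 ≈ 863.50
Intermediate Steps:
F(E) = E/6
b(F(4)) + (-6 + 2)²*(5*11) = -11/((⅙)*4) + (-6 + 2)²*(5*11) = -11/⅔ + (-4)²*55 = -11*3/2 + 16*55 = -33/2 + 880 = 1727/2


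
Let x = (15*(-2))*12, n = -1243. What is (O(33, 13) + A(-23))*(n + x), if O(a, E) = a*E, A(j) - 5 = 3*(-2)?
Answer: -686084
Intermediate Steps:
A(j) = -1 (A(j) = 5 + 3*(-2) = 5 - 6 = -1)
x = -360 (x = -30*12 = -360)
O(a, E) = E*a
(O(33, 13) + A(-23))*(n + x) = (13*33 - 1)*(-1243 - 360) = (429 - 1)*(-1603) = 428*(-1603) = -686084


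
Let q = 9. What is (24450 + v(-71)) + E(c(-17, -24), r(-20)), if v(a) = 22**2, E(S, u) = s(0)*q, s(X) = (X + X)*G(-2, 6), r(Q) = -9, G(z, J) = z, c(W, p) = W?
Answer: 24934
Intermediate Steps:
s(X) = -4*X (s(X) = (X + X)*(-2) = (2*X)*(-2) = -4*X)
E(S, u) = 0 (E(S, u) = -4*0*9 = 0*9 = 0)
v(a) = 484
(24450 + v(-71)) + E(c(-17, -24), r(-20)) = (24450 + 484) + 0 = 24934 + 0 = 24934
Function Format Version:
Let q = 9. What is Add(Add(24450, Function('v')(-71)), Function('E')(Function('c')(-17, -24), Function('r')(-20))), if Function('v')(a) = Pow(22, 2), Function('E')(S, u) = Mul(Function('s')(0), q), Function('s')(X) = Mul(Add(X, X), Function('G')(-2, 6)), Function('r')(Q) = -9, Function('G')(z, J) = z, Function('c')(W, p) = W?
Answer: 24934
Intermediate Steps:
Function('s')(X) = Mul(-4, X) (Function('s')(X) = Mul(Add(X, X), -2) = Mul(Mul(2, X), -2) = Mul(-4, X))
Function('E')(S, u) = 0 (Function('E')(S, u) = Mul(Mul(-4, 0), 9) = Mul(0, 9) = 0)
Function('v')(a) = 484
Add(Add(24450, Function('v')(-71)), Function('E')(Function('c')(-17, -24), Function('r')(-20))) = Add(Add(24450, 484), 0) = Add(24934, 0) = 24934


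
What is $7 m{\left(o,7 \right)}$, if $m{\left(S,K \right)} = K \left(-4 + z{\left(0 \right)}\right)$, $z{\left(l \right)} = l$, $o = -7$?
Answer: $-196$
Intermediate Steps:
$m{\left(S,K \right)} = - 4 K$ ($m{\left(S,K \right)} = K \left(-4 + 0\right) = K \left(-4\right) = - 4 K$)
$7 m{\left(o,7 \right)} = 7 \left(\left(-4\right) 7\right) = 7 \left(-28\right) = -196$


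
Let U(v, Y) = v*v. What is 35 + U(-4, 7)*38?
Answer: 643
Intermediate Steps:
U(v, Y) = v²
35 + U(-4, 7)*38 = 35 + (-4)²*38 = 35 + 16*38 = 35 + 608 = 643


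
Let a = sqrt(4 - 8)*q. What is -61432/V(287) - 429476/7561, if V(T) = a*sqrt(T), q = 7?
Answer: -429476/7561 + 4388*I*sqrt(287)/287 ≈ -56.801 + 259.02*I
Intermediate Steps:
a = 14*I (a = sqrt(4 - 8)*7 = sqrt(-4)*7 = (2*I)*7 = 14*I ≈ 14.0*I)
V(T) = 14*I*sqrt(T) (V(T) = (14*I)*sqrt(T) = 14*I*sqrt(T))
-61432/V(287) - 429476/7561 = -61432*(-I*sqrt(287)/4018) - 429476/7561 = -(-4388)*I*sqrt(287)/287 - 429476*1/7561 = 4388*I*sqrt(287)/287 - 429476/7561 = -429476/7561 + 4388*I*sqrt(287)/287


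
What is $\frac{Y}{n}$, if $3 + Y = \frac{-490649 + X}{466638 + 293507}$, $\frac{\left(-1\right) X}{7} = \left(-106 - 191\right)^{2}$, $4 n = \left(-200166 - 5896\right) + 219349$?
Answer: $- \frac{13554188}{10100046615} \approx -0.001342$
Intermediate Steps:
$n = \frac{13287}{4}$ ($n = \frac{\left(-200166 - 5896\right) + 219349}{4} = \frac{-206062 + 219349}{4} = \frac{1}{4} \cdot 13287 = \frac{13287}{4} \approx 3321.8$)
$X = -617463$ ($X = - 7 \left(-106 - 191\right)^{2} = - 7 \left(-297\right)^{2} = \left(-7\right) 88209 = -617463$)
$Y = - \frac{3388547}{760145}$ ($Y = -3 + \frac{-490649 - 617463}{466638 + 293507} = -3 - \frac{1108112}{760145} = - \frac{3388547}{760145} \approx -4.4578$)
$\frac{Y}{n} = - \frac{3388547}{760145 \cdot \frac{13287}{4}} = \left(- \frac{3388547}{760145}\right) \frac{4}{13287} = - \frac{13554188}{10100046615}$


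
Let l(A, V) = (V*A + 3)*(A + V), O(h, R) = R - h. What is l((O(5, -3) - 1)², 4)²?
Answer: 772562025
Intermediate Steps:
l(A, V) = (3 + A*V)*(A + V) (l(A, V) = (A*V + 3)*(A + V) = (3 + A*V)*(A + V))
l((O(5, -3) - 1)², 4)² = (3*((-3 - 1*5) - 1)² + 3*4 + ((-3 - 1*5) - 1)²*4² + 4*(((-3 - 1*5) - 1)²)²)² = (3*((-3 - 5) - 1)² + 12 + ((-3 - 5) - 1)²*16 + 4*(((-3 - 5) - 1)²)²)² = (3*(-8 - 1)² + 12 + (-8 - 1)²*16 + 4*((-8 - 1)²)²)² = (3*(-9)² + 12 + (-9)²*16 + 4*((-9)²)²)² = (3*81 + 12 + 81*16 + 4*81²)² = (243 + 12 + 1296 + 4*6561)² = (243 + 12 + 1296 + 26244)² = 27795² = 772562025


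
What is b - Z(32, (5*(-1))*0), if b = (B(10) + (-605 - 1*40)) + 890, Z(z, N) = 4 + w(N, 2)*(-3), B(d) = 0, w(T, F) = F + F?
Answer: 253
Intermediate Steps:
w(T, F) = 2*F
Z(z, N) = -8 (Z(z, N) = 4 + (2*2)*(-3) = 4 + 4*(-3) = 4 - 12 = -8)
b = 245 (b = (0 + (-605 - 1*40)) + 890 = (0 + (-605 - 40)) + 890 = (0 - 645) + 890 = -645 + 890 = 245)
b - Z(32, (5*(-1))*0) = 245 - 1*(-8) = 245 + 8 = 253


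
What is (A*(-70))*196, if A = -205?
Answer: 2812600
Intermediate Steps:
(A*(-70))*196 = -205*(-70)*196 = 14350*196 = 2812600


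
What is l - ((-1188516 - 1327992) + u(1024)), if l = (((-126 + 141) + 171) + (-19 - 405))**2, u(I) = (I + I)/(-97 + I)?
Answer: 2385309856/927 ≈ 2.5731e+6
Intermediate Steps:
u(I) = 2*I/(-97 + I) (u(I) = (2*I)/(-97 + I) = 2*I/(-97 + I))
l = 56644 (l = ((15 + 171) - 424)**2 = (186 - 424)**2 = (-238)**2 = 56644)
l - ((-1188516 - 1327992) + u(1024)) = 56644 - ((-1188516 - 1327992) + 2*1024/(-97 + 1024)) = 56644 - (-2516508 + 2*1024/927) = 56644 - (-2516508 + 2*1024*(1/927)) = 56644 - (-2516508 + 2048/927) = 56644 - 1*(-2332800868/927) = 56644 + 2332800868/927 = 2385309856/927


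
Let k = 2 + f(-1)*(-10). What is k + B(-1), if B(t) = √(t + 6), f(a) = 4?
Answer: -38 + √5 ≈ -35.764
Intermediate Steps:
B(t) = √(6 + t)
k = -38 (k = 2 + 4*(-10) = 2 - 40 = -38)
k + B(-1) = -38 + √(6 - 1) = -38 + √5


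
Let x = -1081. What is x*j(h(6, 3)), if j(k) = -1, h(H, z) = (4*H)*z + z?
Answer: 1081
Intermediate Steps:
h(H, z) = z + 4*H*z (h(H, z) = 4*H*z + z = z + 4*H*z)
x*j(h(6, 3)) = -1081*(-1) = 1081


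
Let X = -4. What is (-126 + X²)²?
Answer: 12100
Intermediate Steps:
(-126 + X²)² = (-126 + (-4)²)² = (-126 + 16)² = (-110)² = 12100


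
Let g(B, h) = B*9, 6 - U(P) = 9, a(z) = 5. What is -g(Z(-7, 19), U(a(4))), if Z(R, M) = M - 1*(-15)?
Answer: -306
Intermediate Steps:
Z(R, M) = 15 + M (Z(R, M) = M + 15 = 15 + M)
U(P) = -3 (U(P) = 6 - 1*9 = 6 - 9 = -3)
g(B, h) = 9*B
-g(Z(-7, 19), U(a(4))) = -9*(15 + 19) = -9*34 = -1*306 = -306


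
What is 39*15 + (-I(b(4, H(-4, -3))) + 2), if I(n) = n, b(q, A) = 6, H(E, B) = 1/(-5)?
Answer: 581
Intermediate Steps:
H(E, B) = -⅕
39*15 + (-I(b(4, H(-4, -3))) + 2) = 39*15 + (-1*6 + 2) = 585 + (-6 + 2) = 585 - 4 = 581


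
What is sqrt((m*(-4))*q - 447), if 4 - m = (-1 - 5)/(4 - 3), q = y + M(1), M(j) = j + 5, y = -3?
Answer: 9*I*sqrt(7) ≈ 23.812*I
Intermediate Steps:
M(j) = 5 + j
q = 3 (q = -3 + (5 + 1) = -3 + 6 = 3)
m = 10 (m = 4 - (-1 - 5)/(4 - 3) = 4 - (-6)/1 = 4 - (-6) = 4 - 1*(-6) = 4 + 6 = 10)
sqrt((m*(-4))*q - 447) = sqrt((10*(-4))*3 - 447) = sqrt(-40*3 - 447) = sqrt(-120 - 447) = sqrt(-567) = 9*I*sqrt(7)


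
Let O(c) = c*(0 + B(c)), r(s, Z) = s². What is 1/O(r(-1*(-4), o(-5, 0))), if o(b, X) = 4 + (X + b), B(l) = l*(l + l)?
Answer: 1/8192 ≈ 0.00012207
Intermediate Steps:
B(l) = 2*l² (B(l) = l*(2*l) = 2*l²)
o(b, X) = 4 + X + b
O(c) = 2*c³ (O(c) = c*(0 + 2*c²) = c*(2*c²) = 2*c³)
1/O(r(-1*(-4), o(-5, 0))) = 1/(2*((-1*(-4))²)³) = 1/(2*(4²)³) = 1/(2*16³) = 1/(2*4096) = 1/8192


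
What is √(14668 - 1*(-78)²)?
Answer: 2*√2146 ≈ 92.650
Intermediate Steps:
√(14668 - 1*(-78)²) = √(14668 - 1*6084) = √(14668 - 6084) = √8584 = 2*√2146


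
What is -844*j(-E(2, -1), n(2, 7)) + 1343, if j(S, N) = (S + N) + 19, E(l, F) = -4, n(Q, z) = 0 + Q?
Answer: -19757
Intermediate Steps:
n(Q, z) = Q
j(S, N) = 19 + N + S (j(S, N) = (N + S) + 19 = 19 + N + S)
-844*j(-E(2, -1), n(2, 7)) + 1343 = -844*(19 + 2 - 1*(-4)) + 1343 = -844*(19 + 2 + 4) + 1343 = -844*25 + 1343 = -21100 + 1343 = -19757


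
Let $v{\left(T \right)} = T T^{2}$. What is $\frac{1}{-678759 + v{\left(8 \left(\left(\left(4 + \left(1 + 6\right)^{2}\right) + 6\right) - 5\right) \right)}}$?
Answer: $\frac{1}{79942809} \approx 1.2509 \cdot 10^{-8}$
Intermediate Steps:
$v{\left(T \right)} = T^{3}$
$\frac{1}{-678759 + v{\left(8 \left(\left(\left(4 + \left(1 + 6\right)^{2}\right) + 6\right) - 5\right) \right)}} = \frac{1}{-678759 + \left(8 \left(\left(\left(4 + \left(1 + 6\right)^{2}\right) + 6\right) - 5\right)\right)^{3}} = \frac{1}{-678759 + \left(8 \left(\left(\left(4 + 7^{2}\right) + 6\right) - 5\right)\right)^{3}} = \frac{1}{-678759 + \left(8 \left(\left(\left(4 + 49\right) + 6\right) - 5\right)\right)^{3}} = \frac{1}{-678759 + \left(8 \left(\left(53 + 6\right) - 5\right)\right)^{3}} = \frac{1}{-678759 + \left(8 \left(59 - 5\right)\right)^{3}} = \frac{1}{-678759 + \left(8 \cdot 54\right)^{3}} = \frac{1}{-678759 + 432^{3}} = \frac{1}{-678759 + 80621568} = \frac{1}{79942809}$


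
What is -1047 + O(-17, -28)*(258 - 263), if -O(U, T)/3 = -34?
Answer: -1557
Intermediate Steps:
O(U, T) = 102 (O(U, T) = -3*(-34) = 102)
-1047 + O(-17, -28)*(258 - 263) = -1047 + 102*(258 - 263) = -1047 + 102*(-5) = -1047 - 510 = -1557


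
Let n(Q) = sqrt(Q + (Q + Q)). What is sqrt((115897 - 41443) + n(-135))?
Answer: sqrt(74454 + 9*I*sqrt(5)) ≈ 272.86 + 0.037*I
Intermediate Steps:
n(Q) = sqrt(3)*sqrt(Q) (n(Q) = sqrt(Q + 2*Q) = sqrt(3*Q) = sqrt(3)*sqrt(Q))
sqrt((115897 - 41443) + n(-135)) = sqrt((115897 - 41443) + sqrt(3)*sqrt(-135)) = sqrt(74454 + sqrt(3)*(3*I*sqrt(15))) = sqrt(74454 + 9*I*sqrt(5))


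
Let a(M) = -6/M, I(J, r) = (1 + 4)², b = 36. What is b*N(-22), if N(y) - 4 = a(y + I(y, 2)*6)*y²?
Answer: -2691/4 ≈ -672.75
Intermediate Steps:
I(J, r) = 25 (I(J, r) = 5² = 25)
N(y) = 4 - 6*y²/(150 + y) (N(y) = 4 + (-6/(y + 25*6))*y² = 4 + (-6/(y + 150))*y² = 4 + (-6/(150 + y))*y² = 4 - 6*y²/(150 + y))
b*N(-22) = 36*(2*(300 - 3*(-22)² + 2*(-22))/(150 - 22)) = 36*(2*(300 - 3*484 - 44)/128) = 36*(2*(1/128)*(300 - 1452 - 44)) = 36*(2*(1/128)*(-1196)) = 36*(-299/16) = -2691/4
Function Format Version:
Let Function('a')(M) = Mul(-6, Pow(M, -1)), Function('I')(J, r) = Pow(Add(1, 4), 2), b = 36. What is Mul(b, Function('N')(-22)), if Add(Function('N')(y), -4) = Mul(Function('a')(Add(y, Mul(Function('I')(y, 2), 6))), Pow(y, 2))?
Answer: Rational(-2691, 4) ≈ -672.75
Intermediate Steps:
Function('I')(J, r) = 25 (Function('I')(J, r) = Pow(5, 2) = 25)
Function('N')(y) = Add(4, Mul(-6, Pow(y, 2), Pow(Add(150, y), -1))) (Function('N')(y) = Add(4, Mul(Mul(-6, Pow(Add(y, Mul(25, 6)), -1)), Pow(y, 2))) = Add(4, Mul(Mul(-6, Pow(Add(y, 150), -1)), Pow(y, 2))) = Add(4, Mul(Mul(-6, Pow(Add(150, y), -1)), Pow(y, 2))) = Add(4, Mul(-6, Pow(y, 2), Pow(Add(150, y), -1))))
Mul(b, Function('N')(-22)) = Mul(36, Mul(2, Pow(Add(150, -22), -1), Add(300, Mul(-3, Pow(-22, 2)), Mul(2, -22)))) = Mul(36, Mul(2, Pow(128, -1), Add(300, Mul(-3, 484), -44))) = Mul(36, Mul(2, Rational(1, 128), Add(300, -1452, -44))) = Mul(36, Mul(2, Rational(1, 128), -1196)) = Mul(36, Rational(-299, 16)) = Rational(-2691, 4)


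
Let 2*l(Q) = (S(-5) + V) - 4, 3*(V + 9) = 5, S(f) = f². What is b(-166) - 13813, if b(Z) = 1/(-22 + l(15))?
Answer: -1256989/91 ≈ -13813.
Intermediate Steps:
V = -22/3 (V = -9 + (⅓)*5 = -9 + 5/3 = -22/3 ≈ -7.3333)
l(Q) = 41/6 (l(Q) = (((-5)² - 22/3) - 4)/2 = ((25 - 22/3) - 4)/2 = (53/3 - 4)/2 = (½)*(41/3) = 41/6)
b(Z) = -6/91 (b(Z) = 1/(-22 + 41/6) = 1/(-91/6) = -6/91)
b(-166) - 13813 = -6/91 - 13813 = -1256989/91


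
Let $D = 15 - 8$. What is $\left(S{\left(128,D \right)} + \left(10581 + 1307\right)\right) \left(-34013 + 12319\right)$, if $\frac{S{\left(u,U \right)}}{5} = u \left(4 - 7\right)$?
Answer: $-216245792$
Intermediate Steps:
$D = 7$
$S{\left(u,U \right)} = - 15 u$ ($S{\left(u,U \right)} = 5 u \left(4 - 7\right) = 5 u \left(-3\right) = 5 \left(- 3 u\right) = - 15 u$)
$\left(S{\left(128,D \right)} + \left(10581 + 1307\right)\right) \left(-34013 + 12319\right) = \left(\left(-15\right) 128 + \left(10581 + 1307\right)\right) \left(-34013 + 12319\right) = \left(-1920 + 11888\right) \left(-21694\right) = 9968 \left(-21694\right) = -216245792$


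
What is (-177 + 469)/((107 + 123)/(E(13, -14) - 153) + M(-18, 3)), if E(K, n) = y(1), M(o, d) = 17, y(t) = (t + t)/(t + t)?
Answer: 22192/1177 ≈ 18.855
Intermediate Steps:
y(t) = 1 (y(t) = (2*t)/((2*t)) = (2*t)*(1/(2*t)) = 1)
E(K, n) = 1
(-177 + 469)/((107 + 123)/(E(13, -14) - 153) + M(-18, 3)) = (-177 + 469)/((107 + 123)/(1 - 153) + 17) = 292/(230/(-152) + 17) = 292/(230*(-1/152) + 17) = 292/(-115/76 + 17) = 292/(1177/76) = 292*(76/1177) = 22192/1177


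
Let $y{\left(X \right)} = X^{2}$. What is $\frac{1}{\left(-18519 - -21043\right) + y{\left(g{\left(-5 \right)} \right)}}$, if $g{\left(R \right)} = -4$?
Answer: $\frac{1}{2540} \approx 0.0003937$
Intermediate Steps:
$\frac{1}{\left(-18519 - -21043\right) + y{\left(g{\left(-5 \right)} \right)}} = \frac{1}{\left(-18519 - -21043\right) + \left(-4\right)^{2}} = \frac{1}{\left(-18519 + 21043\right) + 16} = \frac{1}{2524 + 16} = \frac{1}{2540}$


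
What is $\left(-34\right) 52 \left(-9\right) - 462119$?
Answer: $-446207$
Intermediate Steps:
$\left(-34\right) 52 \left(-9\right) - 462119 = \left(-1768\right) \left(-9\right) - 462119 = 15912 - 462119 = -446207$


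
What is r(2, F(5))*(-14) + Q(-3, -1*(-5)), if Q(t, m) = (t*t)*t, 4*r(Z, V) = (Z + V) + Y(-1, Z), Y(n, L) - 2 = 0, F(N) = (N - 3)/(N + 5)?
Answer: -417/10 ≈ -41.700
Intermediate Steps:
F(N) = (-3 + N)/(5 + N)
Y(n, L) = 2 (Y(n, L) = 2 + 0 = 2)
r(Z, V) = 1/2 + V/4 + Z/4 (r(Z, V) = ((Z + V) + 2)/4 = ((V + Z) + 2)/4 = (2 + V + Z)/4 = 1/2 + V/4 + Z/4)
Q(t, m) = t**3 (Q(t, m) = t**2*t = t**3)
r(2, F(5))*(-14) + Q(-3, -1*(-5)) = (1/2 + ((-3 + 5)/(5 + 5))/4 + (1/4)*2)*(-14) + (-3)**3 = (1/2 + (2/10)/4 + 1/2)*(-14) - 27 = (1/2 + ((1/10)*2)/4 + 1/2)*(-14) - 27 = (1/2 + (1/4)*(1/5) + 1/2)*(-14) - 27 = (1/2 + 1/20 + 1/2)*(-14) - 27 = (21/20)*(-14) - 27 = -147/10 - 27 = -417/10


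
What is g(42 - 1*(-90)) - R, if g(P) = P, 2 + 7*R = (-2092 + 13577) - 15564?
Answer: 715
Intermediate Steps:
R = -583 (R = -2/7 + ((-2092 + 13577) - 15564)/7 = -2/7 + (11485 - 15564)/7 = -2/7 + (1/7)*(-4079) = -2/7 - 4079/7 = -583)
g(42 - 1*(-90)) - R = (42 - 1*(-90)) - 1*(-583) = (42 + 90) + 583 = 132 + 583 = 715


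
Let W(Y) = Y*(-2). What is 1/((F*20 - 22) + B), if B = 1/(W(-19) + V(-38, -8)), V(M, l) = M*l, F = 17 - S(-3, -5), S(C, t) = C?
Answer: 342/129277 ≈ 0.0026455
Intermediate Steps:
W(Y) = -2*Y
F = 20 (F = 17 - 1*(-3) = 17 + 3 = 20)
B = 1/342 (B = 1/(-2*(-19) - 38*(-8)) = 1/(38 + 304) = 1/342 ≈ 0.0029240)
1/((F*20 - 22) + B) = 1/((20*20 - 22) + 1/342) = 1/((400 - 22) + 1/342) = 1/(378 + 1/342) = 1/(129277/342) = 342/129277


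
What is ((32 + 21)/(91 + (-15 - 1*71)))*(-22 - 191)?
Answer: -11289/5 ≈ -2257.8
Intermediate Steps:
((32 + 21)/(91 + (-15 - 1*71)))*(-22 - 191) = (53/(91 + (-15 - 71)))*(-213) = (53/(91 - 86))*(-213) = (53/5)*(-213) = -11289/5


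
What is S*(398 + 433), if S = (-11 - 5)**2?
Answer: 212736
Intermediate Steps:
S = 256 (S = (-16)**2 = 256)
S*(398 + 433) = 256*(398 + 433) = 256*831 = 212736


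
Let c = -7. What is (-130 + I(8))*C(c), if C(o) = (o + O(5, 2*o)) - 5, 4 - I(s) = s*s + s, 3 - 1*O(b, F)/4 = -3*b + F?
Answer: -22968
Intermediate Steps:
O(b, F) = 12 - 4*F + 12*b (O(b, F) = 12 - 4*(-3*b + F) = 12 - 4*(F - 3*b) = 12 + (-4*F + 12*b) = 12 - 4*F + 12*b)
I(s) = 4 - s - s² (I(s) = 4 - (s*s + s) = 4 - (s² + s) = 4 - (s + s²) = 4 + (-s - s²) = 4 - s - s²)
C(o) = 67 - 7*o (C(o) = (o + (12 - 8*o + 12*5)) - 5 = (o + (12 - 8*o + 60)) - 5 = (o + (72 - 8*o)) - 5 = (72 - 7*o) - 5 = 67 - 7*o)
(-130 + I(8))*C(c) = (-130 + (4 - 1*8 - 1*8²))*(67 - 7*(-7)) = (-130 + (4 - 8 - 1*64))*(67 + 49) = (-130 + (4 - 8 - 64))*116 = (-130 - 68)*116 = -198*116 = -22968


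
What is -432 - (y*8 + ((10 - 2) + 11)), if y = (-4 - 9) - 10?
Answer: -267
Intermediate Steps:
y = -23 (y = -13 - 10 = -23)
-432 - (y*8 + ((10 - 2) + 11)) = -432 - (-23*8 + ((10 - 2) + 11)) = -432 - (-184 + (8 + 11)) = -432 - (-184 + 19) = -432 - 1*(-165) = -432 + 165 = -267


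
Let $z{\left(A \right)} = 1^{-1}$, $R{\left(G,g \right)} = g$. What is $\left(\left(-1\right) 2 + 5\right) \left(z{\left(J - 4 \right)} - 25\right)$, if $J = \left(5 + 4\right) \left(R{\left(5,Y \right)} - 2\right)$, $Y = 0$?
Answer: $-72$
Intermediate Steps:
$J = -18$ ($J = \left(5 + 4\right) \left(0 - 2\right) = 9 \left(-2\right) = -18$)
$z{\left(A \right)} = 1$
$\left(\left(-1\right) 2 + 5\right) \left(z{\left(J - 4 \right)} - 25\right) = \left(\left(-1\right) 2 + 5\right) \left(1 - 25\right) = \left(-2 + 5\right) \left(-24\right) = 3 \left(-24\right) = -72$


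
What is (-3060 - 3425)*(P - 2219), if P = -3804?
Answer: 39059155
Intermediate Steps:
(-3060 - 3425)*(P - 2219) = (-3060 - 3425)*(-3804 - 2219) = -6485*(-6023) = 39059155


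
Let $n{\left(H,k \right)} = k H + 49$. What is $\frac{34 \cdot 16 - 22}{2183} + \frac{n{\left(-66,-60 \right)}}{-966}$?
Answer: $- \frac{8247395}{2108778} \approx -3.911$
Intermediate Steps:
$n{\left(H,k \right)} = 49 + H k$ ($n{\left(H,k \right)} = H k + 49 = 49 + H k$)
$\frac{34 \cdot 16 - 22}{2183} + \frac{n{\left(-66,-60 \right)}}{-966} = \frac{34 \cdot 16 - 22}{2183} + \frac{49 - -3960}{-966} = \left(544 - 22\right) \frac{1}{2183} + \left(49 + 3960\right) \left(- \frac{1}{966}\right) = 522 \cdot \frac{1}{2183} + 4009 \left(- \frac{1}{966}\right) = \frac{522}{2183} - \frac{4009}{966} = - \frac{8247395}{2108778}$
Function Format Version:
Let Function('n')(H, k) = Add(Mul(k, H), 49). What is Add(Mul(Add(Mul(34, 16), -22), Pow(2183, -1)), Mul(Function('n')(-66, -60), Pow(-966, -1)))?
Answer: Rational(-8247395, 2108778) ≈ -3.9110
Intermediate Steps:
Function('n')(H, k) = Add(49, Mul(H, k)) (Function('n')(H, k) = Add(Mul(H, k), 49) = Add(49, Mul(H, k)))
Add(Mul(Add(Mul(34, 16), -22), Pow(2183, -1)), Mul(Function('n')(-66, -60), Pow(-966, -1))) = Add(Mul(Add(Mul(34, 16), -22), Pow(2183, -1)), Mul(Add(49, Mul(-66, -60)), Pow(-966, -1))) = Add(Mul(Add(544, -22), Rational(1, 2183)), Mul(Add(49, 3960), Rational(-1, 966))) = Add(Mul(522, Rational(1, 2183)), Mul(4009, Rational(-1, 966))) = Add(Rational(522, 2183), Rational(-4009, 966)) = Rational(-8247395, 2108778)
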